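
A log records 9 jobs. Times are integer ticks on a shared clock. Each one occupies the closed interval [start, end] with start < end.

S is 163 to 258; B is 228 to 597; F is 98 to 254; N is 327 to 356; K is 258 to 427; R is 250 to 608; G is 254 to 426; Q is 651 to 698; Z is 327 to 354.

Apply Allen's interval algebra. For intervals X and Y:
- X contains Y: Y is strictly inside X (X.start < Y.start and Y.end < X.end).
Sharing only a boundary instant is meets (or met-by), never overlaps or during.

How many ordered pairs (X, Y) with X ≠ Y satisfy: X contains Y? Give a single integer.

Checking all 72 ordered pairs for relation 'contains'; matching pairs in alphabetical order:
(B, G): B contains G ✓
(B, K): B contains K ✓
(B, N): B contains N ✓
(B, Z): B contains Z ✓
(G, N): G contains N ✓
(G, Z): G contains Z ✓
(K, N): K contains N ✓
(K, Z): K contains Z ✓
(R, G): R contains G ✓
(R, K): R contains K ✓
(R, N): R contains N ✓
(R, Z): R contains Z ✓
Count: 12.

12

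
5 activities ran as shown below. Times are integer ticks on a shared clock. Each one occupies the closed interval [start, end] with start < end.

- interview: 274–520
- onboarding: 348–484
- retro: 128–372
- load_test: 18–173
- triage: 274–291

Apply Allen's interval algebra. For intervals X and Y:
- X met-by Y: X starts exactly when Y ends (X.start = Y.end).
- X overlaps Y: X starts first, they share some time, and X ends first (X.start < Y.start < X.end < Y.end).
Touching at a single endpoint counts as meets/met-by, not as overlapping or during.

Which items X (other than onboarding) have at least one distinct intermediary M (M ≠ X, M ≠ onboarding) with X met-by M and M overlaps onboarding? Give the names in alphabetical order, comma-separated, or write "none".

Target onboarding = [348, 484].
Intermediaries M with M overlaps onboarding: retro.
Via retro — items with X met-by retro: none.
Union: none.

none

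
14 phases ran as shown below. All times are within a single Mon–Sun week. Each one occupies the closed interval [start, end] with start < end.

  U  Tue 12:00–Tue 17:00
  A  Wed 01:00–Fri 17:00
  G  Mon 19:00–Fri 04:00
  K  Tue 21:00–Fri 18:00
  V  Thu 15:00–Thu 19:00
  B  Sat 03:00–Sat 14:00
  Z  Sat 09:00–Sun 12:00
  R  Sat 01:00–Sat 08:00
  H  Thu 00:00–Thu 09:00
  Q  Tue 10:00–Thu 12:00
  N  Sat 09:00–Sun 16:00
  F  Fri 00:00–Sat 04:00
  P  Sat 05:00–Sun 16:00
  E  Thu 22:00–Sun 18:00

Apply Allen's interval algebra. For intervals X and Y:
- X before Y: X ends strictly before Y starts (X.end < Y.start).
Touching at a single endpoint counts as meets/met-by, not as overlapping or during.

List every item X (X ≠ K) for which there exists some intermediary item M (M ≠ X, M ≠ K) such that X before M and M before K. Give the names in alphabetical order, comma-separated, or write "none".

none

Target K = [Tue 21:00, Fri 18:00].
Intermediaries M with M before K: U.
Via U — items with X before U: none.
Union: none.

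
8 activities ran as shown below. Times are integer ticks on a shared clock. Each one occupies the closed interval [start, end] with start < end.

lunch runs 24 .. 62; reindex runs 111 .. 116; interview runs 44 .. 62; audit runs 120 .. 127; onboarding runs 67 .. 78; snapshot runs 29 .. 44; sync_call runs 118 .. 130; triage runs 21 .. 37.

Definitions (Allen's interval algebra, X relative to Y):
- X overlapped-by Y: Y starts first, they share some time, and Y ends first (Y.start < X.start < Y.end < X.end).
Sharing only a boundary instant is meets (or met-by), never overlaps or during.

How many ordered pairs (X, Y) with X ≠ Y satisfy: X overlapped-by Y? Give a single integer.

Checking all 56 ordered pairs for relation 'overlapped-by'; matching pairs in alphabetical order:
(lunch, triage): lunch overlapped-by triage ✓
(snapshot, triage): snapshot overlapped-by triage ✓
Count: 2.

2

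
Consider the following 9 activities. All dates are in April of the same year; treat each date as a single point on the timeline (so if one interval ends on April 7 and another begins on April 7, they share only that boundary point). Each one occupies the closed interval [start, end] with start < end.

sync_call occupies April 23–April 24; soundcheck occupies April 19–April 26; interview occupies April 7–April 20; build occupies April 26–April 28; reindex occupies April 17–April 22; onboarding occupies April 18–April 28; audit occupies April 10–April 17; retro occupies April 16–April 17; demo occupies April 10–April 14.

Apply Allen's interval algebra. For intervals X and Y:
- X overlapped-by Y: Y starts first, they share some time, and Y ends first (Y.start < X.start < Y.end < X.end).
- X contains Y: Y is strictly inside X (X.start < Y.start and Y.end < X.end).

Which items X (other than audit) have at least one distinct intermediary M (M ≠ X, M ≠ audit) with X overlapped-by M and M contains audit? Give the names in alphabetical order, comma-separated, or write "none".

Target audit = [April 10, April 17].
Intermediaries M with M contains audit: interview.
Via interview — items with X overlapped-by interview: onboarding, reindex, soundcheck.
Union: onboarding, reindex, soundcheck.

onboarding, reindex, soundcheck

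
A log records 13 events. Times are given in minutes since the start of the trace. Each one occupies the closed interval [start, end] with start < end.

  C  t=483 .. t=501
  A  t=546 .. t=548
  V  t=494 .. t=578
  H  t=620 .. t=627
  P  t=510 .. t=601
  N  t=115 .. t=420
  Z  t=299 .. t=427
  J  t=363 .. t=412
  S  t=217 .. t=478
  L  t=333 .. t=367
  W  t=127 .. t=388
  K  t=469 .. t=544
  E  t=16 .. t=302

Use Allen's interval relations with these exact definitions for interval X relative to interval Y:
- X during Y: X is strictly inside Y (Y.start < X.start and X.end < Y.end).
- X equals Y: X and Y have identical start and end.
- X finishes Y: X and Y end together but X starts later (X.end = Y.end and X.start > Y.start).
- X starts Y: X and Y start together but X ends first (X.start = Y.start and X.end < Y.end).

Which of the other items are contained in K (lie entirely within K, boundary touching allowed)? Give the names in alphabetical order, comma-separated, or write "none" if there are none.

Target K = [t=469, t=544].
A [t=546, t=548] → after → no.
C [t=483, t=501] → during → yes.
E [t=16, t=302] → before → no.
H [t=620, t=627] → after → no.
J [t=363, t=412] → before → no.
L [t=333, t=367] → before → no.
N [t=115, t=420] → before → no.
P [t=510, t=601] → overlapped-by → no.
S [t=217, t=478] → overlaps → no.
V [t=494, t=578] → overlapped-by → no.
W [t=127, t=388] → before → no.
Z [t=299, t=427] → before → no.
Result: C.

C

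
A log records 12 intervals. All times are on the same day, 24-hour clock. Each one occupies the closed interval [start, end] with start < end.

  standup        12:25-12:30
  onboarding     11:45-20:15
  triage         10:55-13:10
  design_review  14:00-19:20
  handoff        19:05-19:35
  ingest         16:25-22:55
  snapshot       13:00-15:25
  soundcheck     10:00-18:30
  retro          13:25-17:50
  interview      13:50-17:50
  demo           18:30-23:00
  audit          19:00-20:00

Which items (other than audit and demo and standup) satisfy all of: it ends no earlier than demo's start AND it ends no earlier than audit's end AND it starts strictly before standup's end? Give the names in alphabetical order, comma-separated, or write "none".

onboarding

Conditions: its end is no earlier than demo's start (X.end >= 18:30) AND its end is no earlier than audit's end (X.end >= 20:00) AND its start is strictly before standup's end (X.start < 12:30).
design_review: end 19:20 >= 18:30? ✓; end 19:20 >= 20:00? ✗; start 14:00 < 12:30? ✗ → no.
handoff: end 19:35 >= 18:30? ✓; end 19:35 >= 20:00? ✗; start 19:05 < 12:30? ✗ → no.
ingest: end 22:55 >= 18:30? ✓; end 22:55 >= 20:00? ✓; start 16:25 < 12:30? ✗ → no.
interview: end 17:50 >= 18:30? ✗; end 17:50 >= 20:00? ✗; start 13:50 < 12:30? ✗ → no.
onboarding: end 20:15 >= 18:30? ✓; end 20:15 >= 20:00? ✓; start 11:45 < 12:30? ✓ → yes.
retro: end 17:50 >= 18:30? ✗; end 17:50 >= 20:00? ✗; start 13:25 < 12:30? ✗ → no.
snapshot: end 15:25 >= 18:30? ✗; end 15:25 >= 20:00? ✗; start 13:00 < 12:30? ✗ → no.
soundcheck: end 18:30 >= 18:30? ✓; end 18:30 >= 20:00? ✗; start 10:00 < 12:30? ✓ → no.
triage: end 13:10 >= 18:30? ✗; end 13:10 >= 20:00? ✗; start 10:55 < 12:30? ✓ → no.
Result: onboarding.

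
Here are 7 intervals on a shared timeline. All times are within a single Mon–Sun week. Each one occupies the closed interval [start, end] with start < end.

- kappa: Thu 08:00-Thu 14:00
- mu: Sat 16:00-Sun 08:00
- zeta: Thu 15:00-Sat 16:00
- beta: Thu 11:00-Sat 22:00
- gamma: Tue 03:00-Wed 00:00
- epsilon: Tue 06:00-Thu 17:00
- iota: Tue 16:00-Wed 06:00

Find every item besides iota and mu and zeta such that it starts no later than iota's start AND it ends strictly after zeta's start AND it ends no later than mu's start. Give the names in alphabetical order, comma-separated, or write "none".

epsilon

Conditions: its start is no later than iota's start (X.start <= Tue 16:00) AND its end is strictly after zeta's start (X.end > Thu 15:00) AND its end is no later than mu's start (X.end <= Sat 16:00).
beta: start Thu 11:00 <= Tue 16:00? ✗; end Sat 22:00 > Thu 15:00? ✓; end Sat 22:00 <= Sat 16:00? ✗ → no.
epsilon: start Tue 06:00 <= Tue 16:00? ✓; end Thu 17:00 > Thu 15:00? ✓; end Thu 17:00 <= Sat 16:00? ✓ → yes.
gamma: start Tue 03:00 <= Tue 16:00? ✓; end Wed 00:00 > Thu 15:00? ✗; end Wed 00:00 <= Sat 16:00? ✓ → no.
kappa: start Thu 08:00 <= Tue 16:00? ✗; end Thu 14:00 > Thu 15:00? ✗; end Thu 14:00 <= Sat 16:00? ✓ → no.
Result: epsilon.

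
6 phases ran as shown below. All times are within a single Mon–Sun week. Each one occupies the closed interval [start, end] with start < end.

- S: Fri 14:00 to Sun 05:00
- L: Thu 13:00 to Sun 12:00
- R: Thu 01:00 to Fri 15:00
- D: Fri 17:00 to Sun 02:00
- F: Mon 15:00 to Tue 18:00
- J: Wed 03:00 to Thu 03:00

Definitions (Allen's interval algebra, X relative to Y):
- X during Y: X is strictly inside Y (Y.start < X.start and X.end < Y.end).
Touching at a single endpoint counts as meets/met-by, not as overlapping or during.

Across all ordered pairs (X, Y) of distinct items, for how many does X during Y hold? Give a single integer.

Checking all 30 ordered pairs for relation 'during'; matching pairs in alphabetical order:
(D, L): D during L ✓
(D, S): D during S ✓
(S, L): S during L ✓
Count: 3.

3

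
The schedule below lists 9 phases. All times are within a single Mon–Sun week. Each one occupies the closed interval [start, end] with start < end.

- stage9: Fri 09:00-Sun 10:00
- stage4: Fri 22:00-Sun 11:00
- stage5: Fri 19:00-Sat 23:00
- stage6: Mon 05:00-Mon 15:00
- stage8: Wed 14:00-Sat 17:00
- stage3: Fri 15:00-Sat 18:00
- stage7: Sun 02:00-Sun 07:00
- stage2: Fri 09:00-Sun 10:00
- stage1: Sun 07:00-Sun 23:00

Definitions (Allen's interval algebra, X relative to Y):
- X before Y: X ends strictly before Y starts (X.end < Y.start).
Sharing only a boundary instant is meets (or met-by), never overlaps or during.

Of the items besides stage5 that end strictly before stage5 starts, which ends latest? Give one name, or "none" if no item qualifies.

Target stage5 = [Fri 19:00, Sat 23:00].
stage1 [Sun 07:00, Sun 23:00] → after → excluded.
stage2 [Fri 09:00, Sun 10:00] → contains → excluded.
stage3 [Fri 15:00, Sat 18:00] → overlaps → excluded.
stage4 [Fri 22:00, Sun 11:00] → overlapped-by → excluded.
stage6 [Mon 05:00, Mon 15:00] → before → candidate.
stage7 [Sun 02:00, Sun 07:00] → after → excluded.
stage8 [Wed 14:00, Sat 17:00] → overlaps → excluded.
stage9 [Fri 09:00, Sun 10:00] → contains → excluded.
Among candidates, latest end is Mon 15:00 → stage6.

stage6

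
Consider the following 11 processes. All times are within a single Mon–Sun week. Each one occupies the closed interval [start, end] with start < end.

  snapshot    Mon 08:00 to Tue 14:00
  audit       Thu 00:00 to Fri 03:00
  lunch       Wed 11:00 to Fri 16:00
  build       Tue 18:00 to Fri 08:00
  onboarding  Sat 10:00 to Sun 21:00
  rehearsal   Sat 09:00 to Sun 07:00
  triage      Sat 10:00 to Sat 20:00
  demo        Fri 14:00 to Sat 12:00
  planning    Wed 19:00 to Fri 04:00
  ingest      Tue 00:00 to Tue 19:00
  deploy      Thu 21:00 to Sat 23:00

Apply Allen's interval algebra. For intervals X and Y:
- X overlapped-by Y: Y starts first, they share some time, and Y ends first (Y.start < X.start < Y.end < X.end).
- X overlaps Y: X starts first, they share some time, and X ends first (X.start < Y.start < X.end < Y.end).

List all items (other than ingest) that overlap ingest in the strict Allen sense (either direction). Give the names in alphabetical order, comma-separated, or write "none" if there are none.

build, snapshot

Target ingest = [Tue 00:00, Tue 19:00].
audit [Thu 00:00, Fri 03:00] → after → no.
build [Tue 18:00, Fri 08:00] → overlapped-by → yes.
demo [Fri 14:00, Sat 12:00] → after → no.
deploy [Thu 21:00, Sat 23:00] → after → no.
lunch [Wed 11:00, Fri 16:00] → after → no.
onboarding [Sat 10:00, Sun 21:00] → after → no.
planning [Wed 19:00, Fri 04:00] → after → no.
rehearsal [Sat 09:00, Sun 07:00] → after → no.
snapshot [Mon 08:00, Tue 14:00] → overlaps → yes.
triage [Sat 10:00, Sat 20:00] → after → no.
Result: build, snapshot.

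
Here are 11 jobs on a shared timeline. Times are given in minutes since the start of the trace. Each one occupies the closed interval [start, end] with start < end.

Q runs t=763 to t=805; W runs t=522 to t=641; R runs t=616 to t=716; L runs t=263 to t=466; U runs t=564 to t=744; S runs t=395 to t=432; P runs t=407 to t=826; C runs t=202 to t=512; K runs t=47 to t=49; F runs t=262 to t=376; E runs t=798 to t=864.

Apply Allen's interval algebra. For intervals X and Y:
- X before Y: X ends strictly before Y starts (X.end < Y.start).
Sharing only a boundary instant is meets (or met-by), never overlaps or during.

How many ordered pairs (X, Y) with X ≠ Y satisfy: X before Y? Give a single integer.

38

Checking all 110 ordered pairs for relation 'before'; matching pairs in alphabetical order:
(C, E): C before E ✓
(C, Q): C before Q ✓
(C, R): C before R ✓
(C, U): C before U ✓
(C, W): C before W ✓
(F, E): F before E ✓
(F, P): F before P ✓
(F, Q): F before Q ✓
(F, R): F before R ✓
(F, S): F before S ✓
(F, U): F before U ✓
(F, W): F before W ✓
(K, C): K before C ✓
(K, E): K before E ✓
(K, F): K before F ✓
(K, L): K before L ✓
(K, P): K before P ✓
(K, Q): K before Q ✓
(K, R): K before R ✓
(K, S): K before S ✓
(K, U): K before U ✓
(K, W): K before W ✓
(L, E): L before E ✓
(L, Q): L before Q ✓
... plus 14 further pairs not listed.
Count: 38.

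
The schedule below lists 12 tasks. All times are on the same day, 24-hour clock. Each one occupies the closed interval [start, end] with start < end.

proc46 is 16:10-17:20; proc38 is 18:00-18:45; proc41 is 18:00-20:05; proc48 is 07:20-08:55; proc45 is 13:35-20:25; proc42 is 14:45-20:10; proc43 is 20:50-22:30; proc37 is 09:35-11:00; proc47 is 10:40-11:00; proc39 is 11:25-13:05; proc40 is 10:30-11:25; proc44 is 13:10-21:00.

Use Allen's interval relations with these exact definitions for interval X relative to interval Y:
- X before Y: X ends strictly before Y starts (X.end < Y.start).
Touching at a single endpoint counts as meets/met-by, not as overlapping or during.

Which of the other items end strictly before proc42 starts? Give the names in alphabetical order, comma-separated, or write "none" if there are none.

Target proc42 = [14:45, 20:10].
proc37 [09:35, 11:00] → before → yes.
proc38 [18:00, 18:45] → during → no.
proc39 [11:25, 13:05] → before → yes.
proc40 [10:30, 11:25] → before → yes.
proc41 [18:00, 20:05] → during → no.
proc43 [20:50, 22:30] → after → no.
proc44 [13:10, 21:00] → contains → no.
proc45 [13:35, 20:25] → contains → no.
proc46 [16:10, 17:20] → during → no.
proc47 [10:40, 11:00] → before → yes.
proc48 [07:20, 08:55] → before → yes.
Result: proc37, proc39, proc40, proc47, proc48.

proc37, proc39, proc40, proc47, proc48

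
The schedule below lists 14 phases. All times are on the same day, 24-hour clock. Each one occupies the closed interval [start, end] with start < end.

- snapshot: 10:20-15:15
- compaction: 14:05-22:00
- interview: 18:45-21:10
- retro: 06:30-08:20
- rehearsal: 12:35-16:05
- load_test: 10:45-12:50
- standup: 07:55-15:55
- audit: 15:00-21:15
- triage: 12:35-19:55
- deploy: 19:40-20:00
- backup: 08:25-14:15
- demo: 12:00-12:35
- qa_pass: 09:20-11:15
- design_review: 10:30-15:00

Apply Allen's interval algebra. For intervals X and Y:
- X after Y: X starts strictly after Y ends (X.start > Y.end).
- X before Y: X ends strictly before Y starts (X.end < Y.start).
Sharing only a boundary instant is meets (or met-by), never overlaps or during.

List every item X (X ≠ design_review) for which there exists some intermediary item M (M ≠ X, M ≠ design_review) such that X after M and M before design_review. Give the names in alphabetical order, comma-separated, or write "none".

audit, backup, compaction, demo, deploy, interview, load_test, qa_pass, rehearsal, snapshot, triage

Target design_review = [10:30, 15:00].
Intermediaries M with M before design_review: retro.
Via retro — items with X after retro: audit, backup, compaction, demo, deploy, interview, load_test, qa_pass, rehearsal, snapshot, triage.
Union: audit, backup, compaction, demo, deploy, interview, load_test, qa_pass, rehearsal, snapshot, triage.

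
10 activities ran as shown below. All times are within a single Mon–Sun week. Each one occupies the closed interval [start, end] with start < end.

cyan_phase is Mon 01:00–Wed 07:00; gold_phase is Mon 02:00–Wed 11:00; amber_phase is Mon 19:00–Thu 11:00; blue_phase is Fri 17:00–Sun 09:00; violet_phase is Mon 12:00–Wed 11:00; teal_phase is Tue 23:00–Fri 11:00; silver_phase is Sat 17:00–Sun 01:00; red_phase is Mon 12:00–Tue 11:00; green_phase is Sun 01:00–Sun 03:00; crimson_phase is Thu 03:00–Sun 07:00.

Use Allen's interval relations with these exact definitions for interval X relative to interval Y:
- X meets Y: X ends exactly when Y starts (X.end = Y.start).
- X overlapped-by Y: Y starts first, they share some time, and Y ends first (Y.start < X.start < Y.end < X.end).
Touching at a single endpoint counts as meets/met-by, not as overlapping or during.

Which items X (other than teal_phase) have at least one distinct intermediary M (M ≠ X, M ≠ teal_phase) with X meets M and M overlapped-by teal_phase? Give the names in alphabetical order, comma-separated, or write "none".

Target teal_phase = [Tue 23:00, Fri 11:00].
Intermediaries M with M overlapped-by teal_phase: crimson_phase.
Via crimson_phase — items with X meets crimson_phase: none.
Union: none.

none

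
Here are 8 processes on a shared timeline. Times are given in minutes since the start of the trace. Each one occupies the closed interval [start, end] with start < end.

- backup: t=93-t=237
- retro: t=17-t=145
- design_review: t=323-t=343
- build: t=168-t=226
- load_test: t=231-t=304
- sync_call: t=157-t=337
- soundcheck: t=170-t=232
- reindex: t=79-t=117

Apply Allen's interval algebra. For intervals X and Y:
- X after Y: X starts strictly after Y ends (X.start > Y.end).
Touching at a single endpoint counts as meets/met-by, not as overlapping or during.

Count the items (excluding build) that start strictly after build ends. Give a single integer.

Target build = [t=168, t=226].
backup [t=93, t=237] → contains → no.
design_review [t=323, t=343] → after → counts.
load_test [t=231, t=304] → after → counts.
reindex [t=79, t=117] → before → no.
retro [t=17, t=145] → before → no.
soundcheck [t=170, t=232] → overlapped-by → no.
sync_call [t=157, t=337] → contains → no.
Total: 2.

2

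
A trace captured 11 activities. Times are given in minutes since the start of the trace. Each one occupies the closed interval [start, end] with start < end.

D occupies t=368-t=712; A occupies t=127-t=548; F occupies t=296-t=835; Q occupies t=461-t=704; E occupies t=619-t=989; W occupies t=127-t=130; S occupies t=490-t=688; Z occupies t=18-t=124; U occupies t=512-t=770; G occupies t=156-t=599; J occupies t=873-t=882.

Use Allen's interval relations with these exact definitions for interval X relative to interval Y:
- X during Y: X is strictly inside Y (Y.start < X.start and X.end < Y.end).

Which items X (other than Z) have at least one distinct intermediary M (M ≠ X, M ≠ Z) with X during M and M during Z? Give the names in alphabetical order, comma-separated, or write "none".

Target Z = [t=18, t=124].
Intermediaries M with M during Z: none.
Union: none.

none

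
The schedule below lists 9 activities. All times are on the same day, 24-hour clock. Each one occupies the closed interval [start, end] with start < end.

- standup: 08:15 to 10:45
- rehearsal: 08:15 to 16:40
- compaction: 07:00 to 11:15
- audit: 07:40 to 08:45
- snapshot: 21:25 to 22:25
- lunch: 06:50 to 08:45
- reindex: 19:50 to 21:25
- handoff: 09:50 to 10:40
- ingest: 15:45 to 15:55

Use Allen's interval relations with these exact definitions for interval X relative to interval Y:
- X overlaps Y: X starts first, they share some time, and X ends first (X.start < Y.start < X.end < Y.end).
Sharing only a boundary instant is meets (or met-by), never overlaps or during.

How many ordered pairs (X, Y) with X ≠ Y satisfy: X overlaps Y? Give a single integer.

Checking all 72 ordered pairs for relation 'overlaps'; matching pairs in alphabetical order:
(audit, rehearsal): audit overlaps rehearsal ✓
(audit, standup): audit overlaps standup ✓
(compaction, rehearsal): compaction overlaps rehearsal ✓
(lunch, compaction): lunch overlaps compaction ✓
(lunch, rehearsal): lunch overlaps rehearsal ✓
(lunch, standup): lunch overlaps standup ✓
Count: 6.

6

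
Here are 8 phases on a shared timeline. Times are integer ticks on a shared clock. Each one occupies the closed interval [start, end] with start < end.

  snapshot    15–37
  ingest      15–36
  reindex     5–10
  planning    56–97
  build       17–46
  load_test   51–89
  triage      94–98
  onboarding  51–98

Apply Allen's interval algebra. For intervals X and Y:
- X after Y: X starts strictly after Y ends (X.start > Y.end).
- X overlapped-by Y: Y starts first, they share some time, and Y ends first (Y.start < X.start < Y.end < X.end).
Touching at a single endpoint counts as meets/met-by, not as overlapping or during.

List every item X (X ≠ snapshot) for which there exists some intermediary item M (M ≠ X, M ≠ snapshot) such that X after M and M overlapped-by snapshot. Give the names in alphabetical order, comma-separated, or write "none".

load_test, onboarding, planning, triage

Target snapshot = [15, 37].
Intermediaries M with M overlapped-by snapshot: build.
Via build — items with X after build: load_test, onboarding, planning, triage.
Union: load_test, onboarding, planning, triage.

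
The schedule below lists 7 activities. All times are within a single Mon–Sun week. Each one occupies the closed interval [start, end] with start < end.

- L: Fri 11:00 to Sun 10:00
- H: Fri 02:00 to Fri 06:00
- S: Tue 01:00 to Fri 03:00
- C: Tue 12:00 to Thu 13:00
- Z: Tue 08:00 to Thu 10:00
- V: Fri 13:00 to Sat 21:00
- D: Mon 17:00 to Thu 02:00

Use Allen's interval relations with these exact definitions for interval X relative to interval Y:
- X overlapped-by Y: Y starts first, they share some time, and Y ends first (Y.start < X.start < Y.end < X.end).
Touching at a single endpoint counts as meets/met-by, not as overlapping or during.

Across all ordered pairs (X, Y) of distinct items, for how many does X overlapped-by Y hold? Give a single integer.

5

Checking all 42 ordered pairs for relation 'overlapped-by'; matching pairs in alphabetical order:
(C, D): C overlapped-by D ✓
(C, Z): C overlapped-by Z ✓
(H, S): H overlapped-by S ✓
(S, D): S overlapped-by D ✓
(Z, D): Z overlapped-by D ✓
Count: 5.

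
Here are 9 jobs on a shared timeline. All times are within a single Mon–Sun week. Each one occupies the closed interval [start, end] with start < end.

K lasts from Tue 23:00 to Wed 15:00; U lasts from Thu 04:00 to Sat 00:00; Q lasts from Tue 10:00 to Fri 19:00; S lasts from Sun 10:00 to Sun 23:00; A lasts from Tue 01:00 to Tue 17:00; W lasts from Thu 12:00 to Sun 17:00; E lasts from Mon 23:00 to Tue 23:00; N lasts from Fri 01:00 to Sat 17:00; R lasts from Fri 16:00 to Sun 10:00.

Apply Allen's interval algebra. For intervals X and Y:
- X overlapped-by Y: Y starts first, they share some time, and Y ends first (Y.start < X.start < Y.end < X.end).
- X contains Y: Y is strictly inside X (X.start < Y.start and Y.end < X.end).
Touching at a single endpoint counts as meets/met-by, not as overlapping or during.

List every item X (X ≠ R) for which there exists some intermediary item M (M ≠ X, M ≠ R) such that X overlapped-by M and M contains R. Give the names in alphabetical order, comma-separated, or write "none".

S

Target R = [Fri 16:00, Sun 10:00].
Intermediaries M with M contains R: W.
Via W — items with X overlapped-by W: S.
Union: S.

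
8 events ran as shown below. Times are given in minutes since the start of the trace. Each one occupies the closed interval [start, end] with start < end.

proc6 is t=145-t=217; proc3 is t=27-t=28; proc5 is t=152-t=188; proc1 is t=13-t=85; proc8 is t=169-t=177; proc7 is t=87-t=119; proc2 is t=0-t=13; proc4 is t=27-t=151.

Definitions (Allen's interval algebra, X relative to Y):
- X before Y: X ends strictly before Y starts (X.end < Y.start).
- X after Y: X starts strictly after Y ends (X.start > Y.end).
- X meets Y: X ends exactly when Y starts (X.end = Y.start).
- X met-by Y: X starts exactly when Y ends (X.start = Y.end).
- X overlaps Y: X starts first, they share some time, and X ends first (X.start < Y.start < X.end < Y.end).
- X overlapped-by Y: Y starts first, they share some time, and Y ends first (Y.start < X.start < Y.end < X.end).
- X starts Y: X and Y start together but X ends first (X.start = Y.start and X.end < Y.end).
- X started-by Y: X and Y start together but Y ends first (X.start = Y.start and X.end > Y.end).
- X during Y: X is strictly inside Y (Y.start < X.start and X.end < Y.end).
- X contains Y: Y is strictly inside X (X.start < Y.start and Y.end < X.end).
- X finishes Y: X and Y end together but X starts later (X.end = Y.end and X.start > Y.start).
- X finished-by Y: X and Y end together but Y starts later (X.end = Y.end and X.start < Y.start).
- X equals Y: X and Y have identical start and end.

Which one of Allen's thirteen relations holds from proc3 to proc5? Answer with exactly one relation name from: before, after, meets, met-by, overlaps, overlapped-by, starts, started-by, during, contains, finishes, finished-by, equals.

before

proc3 = [t=27, t=28]; proc5 = [t=152, t=188].
Compare endpoints: proc3.start < proc5.start, proc3.start < proc5.end, proc3.end < proc5.start, proc3.end < proc5.end.
That pattern is 'before'.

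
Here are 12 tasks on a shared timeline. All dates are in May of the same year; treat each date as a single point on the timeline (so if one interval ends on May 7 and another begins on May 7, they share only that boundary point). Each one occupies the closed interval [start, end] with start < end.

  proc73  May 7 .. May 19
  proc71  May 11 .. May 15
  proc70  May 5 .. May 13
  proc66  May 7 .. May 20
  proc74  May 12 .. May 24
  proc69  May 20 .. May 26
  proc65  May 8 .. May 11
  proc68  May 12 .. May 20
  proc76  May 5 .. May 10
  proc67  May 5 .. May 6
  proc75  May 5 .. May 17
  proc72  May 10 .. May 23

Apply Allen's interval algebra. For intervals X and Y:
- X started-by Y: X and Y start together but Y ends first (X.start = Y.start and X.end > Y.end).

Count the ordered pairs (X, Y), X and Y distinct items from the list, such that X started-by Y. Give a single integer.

Checking all 132 ordered pairs for relation 'started-by'; matching pairs in alphabetical order:
(proc66, proc73): proc66 started-by proc73 ✓
(proc70, proc67): proc70 started-by proc67 ✓
(proc70, proc76): proc70 started-by proc76 ✓
(proc74, proc68): proc74 started-by proc68 ✓
(proc75, proc67): proc75 started-by proc67 ✓
(proc75, proc70): proc75 started-by proc70 ✓
(proc75, proc76): proc75 started-by proc76 ✓
(proc76, proc67): proc76 started-by proc67 ✓
Count: 8.

8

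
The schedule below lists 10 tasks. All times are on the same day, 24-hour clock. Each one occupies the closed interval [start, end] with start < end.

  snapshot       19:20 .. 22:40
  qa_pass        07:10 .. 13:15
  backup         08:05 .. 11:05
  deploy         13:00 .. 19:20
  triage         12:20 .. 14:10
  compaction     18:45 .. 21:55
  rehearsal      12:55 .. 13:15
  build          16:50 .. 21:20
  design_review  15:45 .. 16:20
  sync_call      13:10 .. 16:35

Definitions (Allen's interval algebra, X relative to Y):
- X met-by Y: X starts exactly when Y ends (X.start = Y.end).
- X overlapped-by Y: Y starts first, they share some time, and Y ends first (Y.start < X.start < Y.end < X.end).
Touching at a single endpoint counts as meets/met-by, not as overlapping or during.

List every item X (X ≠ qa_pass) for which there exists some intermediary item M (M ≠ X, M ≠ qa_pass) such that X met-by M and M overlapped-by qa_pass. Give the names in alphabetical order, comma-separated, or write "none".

Target qa_pass = [07:10, 13:15].
Intermediaries M with M overlapped-by qa_pass: deploy, sync_call, triage.
Via deploy — items with X met-by deploy: snapshot.
Via sync_call — items with X met-by sync_call: none.
Via triage — items with X met-by triage: none.
Union: snapshot.

snapshot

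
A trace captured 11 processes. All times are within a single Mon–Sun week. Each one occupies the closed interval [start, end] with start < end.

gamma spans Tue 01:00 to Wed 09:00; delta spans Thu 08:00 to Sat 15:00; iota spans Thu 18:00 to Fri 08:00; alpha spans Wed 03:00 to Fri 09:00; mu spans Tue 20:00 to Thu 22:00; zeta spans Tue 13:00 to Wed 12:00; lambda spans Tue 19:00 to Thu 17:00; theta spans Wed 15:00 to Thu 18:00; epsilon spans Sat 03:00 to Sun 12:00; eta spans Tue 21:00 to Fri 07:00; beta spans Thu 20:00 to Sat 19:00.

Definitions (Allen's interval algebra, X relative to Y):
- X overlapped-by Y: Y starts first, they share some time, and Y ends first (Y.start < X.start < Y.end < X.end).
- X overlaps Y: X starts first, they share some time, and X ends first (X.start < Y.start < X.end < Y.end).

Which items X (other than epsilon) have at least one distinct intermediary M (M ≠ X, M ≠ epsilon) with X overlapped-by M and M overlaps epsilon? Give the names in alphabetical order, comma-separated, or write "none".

beta

Target epsilon = [Sat 03:00, Sun 12:00].
Intermediaries M with M overlaps epsilon: beta, delta.
Via beta — items with X overlapped-by beta: none.
Via delta — items with X overlapped-by delta: beta.
Union: beta.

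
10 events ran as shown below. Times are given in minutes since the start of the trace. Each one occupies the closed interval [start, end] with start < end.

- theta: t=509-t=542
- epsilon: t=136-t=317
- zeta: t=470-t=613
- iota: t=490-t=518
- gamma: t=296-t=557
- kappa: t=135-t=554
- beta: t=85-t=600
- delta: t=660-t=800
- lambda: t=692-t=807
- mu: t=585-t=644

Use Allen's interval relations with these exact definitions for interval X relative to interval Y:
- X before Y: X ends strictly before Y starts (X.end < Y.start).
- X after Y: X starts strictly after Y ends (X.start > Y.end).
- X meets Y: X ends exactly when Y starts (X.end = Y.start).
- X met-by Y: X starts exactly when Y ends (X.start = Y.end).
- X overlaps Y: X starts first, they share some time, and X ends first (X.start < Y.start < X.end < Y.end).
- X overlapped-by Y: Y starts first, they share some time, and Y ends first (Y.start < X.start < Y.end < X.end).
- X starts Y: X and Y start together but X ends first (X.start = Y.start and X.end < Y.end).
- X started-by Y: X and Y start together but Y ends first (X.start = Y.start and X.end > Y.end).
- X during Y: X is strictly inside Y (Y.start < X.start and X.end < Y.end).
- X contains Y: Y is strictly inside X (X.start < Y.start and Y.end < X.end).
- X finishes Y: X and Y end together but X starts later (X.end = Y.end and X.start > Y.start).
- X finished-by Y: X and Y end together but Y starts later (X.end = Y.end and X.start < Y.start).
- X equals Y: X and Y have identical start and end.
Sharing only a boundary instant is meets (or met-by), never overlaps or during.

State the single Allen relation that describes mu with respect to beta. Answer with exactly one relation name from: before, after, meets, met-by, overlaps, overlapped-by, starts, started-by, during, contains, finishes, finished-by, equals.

mu = [t=585, t=644]; beta = [t=85, t=600].
Compare endpoints: mu.start > beta.start, mu.start < beta.end, mu.end > beta.start, mu.end > beta.end.
That pattern is 'overlapped-by'.

overlapped-by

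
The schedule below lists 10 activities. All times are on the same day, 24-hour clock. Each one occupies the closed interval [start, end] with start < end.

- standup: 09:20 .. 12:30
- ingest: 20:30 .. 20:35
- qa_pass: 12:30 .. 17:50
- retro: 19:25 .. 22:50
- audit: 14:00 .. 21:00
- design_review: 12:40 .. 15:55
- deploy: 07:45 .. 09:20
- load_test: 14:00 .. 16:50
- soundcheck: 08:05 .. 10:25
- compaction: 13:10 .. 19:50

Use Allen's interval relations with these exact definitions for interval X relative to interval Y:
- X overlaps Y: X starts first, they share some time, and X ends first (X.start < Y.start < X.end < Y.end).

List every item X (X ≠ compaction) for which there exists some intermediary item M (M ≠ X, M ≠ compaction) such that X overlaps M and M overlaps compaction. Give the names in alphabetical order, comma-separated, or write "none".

none

Target compaction = [13:10, 19:50].
Intermediaries M with M overlaps compaction: design_review, qa_pass.
Via design_review — items with X overlaps design_review: none.
Via qa_pass — items with X overlaps qa_pass: none.
Union: none.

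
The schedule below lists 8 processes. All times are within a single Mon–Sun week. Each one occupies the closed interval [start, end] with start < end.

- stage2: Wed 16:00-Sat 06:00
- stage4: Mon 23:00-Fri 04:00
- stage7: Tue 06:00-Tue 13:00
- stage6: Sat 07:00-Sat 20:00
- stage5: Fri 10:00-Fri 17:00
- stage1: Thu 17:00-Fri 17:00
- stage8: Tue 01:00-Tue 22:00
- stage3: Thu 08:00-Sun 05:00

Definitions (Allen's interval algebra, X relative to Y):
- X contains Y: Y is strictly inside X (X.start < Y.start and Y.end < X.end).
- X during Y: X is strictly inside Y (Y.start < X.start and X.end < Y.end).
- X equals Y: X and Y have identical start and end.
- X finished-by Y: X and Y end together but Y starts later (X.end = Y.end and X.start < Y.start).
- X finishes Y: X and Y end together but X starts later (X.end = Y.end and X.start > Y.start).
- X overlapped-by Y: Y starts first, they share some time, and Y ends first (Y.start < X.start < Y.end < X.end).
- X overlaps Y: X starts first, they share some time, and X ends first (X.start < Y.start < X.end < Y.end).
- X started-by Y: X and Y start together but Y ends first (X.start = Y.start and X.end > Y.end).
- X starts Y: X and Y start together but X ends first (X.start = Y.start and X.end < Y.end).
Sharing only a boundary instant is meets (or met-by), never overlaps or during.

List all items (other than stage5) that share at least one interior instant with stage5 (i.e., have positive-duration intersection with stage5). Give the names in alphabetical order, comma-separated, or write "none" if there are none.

Target stage5 = [Fri 10:00, Fri 17:00].
stage1 [Thu 17:00, Fri 17:00] → finished-by → yes.
stage2 [Wed 16:00, Sat 06:00] → contains → yes.
stage3 [Thu 08:00, Sun 05:00] → contains → yes.
stage4 [Mon 23:00, Fri 04:00] → before → no.
stage6 [Sat 07:00, Sat 20:00] → after → no.
stage7 [Tue 06:00, Tue 13:00] → before → no.
stage8 [Tue 01:00, Tue 22:00] → before → no.
Result: stage1, stage2, stage3.

stage1, stage2, stage3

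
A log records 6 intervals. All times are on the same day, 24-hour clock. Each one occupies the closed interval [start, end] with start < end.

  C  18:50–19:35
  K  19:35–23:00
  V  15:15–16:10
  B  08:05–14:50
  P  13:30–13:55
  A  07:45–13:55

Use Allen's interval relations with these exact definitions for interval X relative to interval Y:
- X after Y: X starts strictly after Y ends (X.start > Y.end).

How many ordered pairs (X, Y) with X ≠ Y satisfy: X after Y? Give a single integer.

Checking all 30 ordered pairs for relation 'after'; matching pairs in alphabetical order:
(C, A): C after A ✓
(C, B): C after B ✓
(C, P): C after P ✓
(C, V): C after V ✓
(K, A): K after A ✓
(K, B): K after B ✓
(K, P): K after P ✓
(K, V): K after V ✓
(V, A): V after A ✓
(V, B): V after B ✓
(V, P): V after P ✓
Count: 11.

11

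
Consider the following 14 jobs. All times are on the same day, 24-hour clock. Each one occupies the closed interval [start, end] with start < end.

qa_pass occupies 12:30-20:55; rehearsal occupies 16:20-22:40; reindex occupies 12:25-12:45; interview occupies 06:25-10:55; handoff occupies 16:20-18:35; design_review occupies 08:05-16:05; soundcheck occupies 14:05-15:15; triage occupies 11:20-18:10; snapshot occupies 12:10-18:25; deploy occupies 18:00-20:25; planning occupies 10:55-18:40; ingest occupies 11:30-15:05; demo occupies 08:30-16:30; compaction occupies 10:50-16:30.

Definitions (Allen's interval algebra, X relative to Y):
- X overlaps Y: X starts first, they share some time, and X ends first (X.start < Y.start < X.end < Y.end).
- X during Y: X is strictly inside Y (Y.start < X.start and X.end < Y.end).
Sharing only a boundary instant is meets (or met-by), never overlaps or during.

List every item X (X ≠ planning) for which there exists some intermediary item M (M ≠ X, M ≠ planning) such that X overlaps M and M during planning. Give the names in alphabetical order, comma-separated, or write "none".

Target planning = [10:55, 18:40].
Intermediaries M with M during planning: handoff, ingest, reindex, snapshot, soundcheck, triage.
Via handoff — items with X overlaps handoff: compaction, demo, snapshot, triage.
Via ingest — items with X overlaps ingest: none.
Via reindex — items with X overlaps reindex: none.
Via snapshot — items with X overlaps snapshot: compaction, demo, design_review, ingest, triage.
Via soundcheck — items with X overlaps soundcheck: ingest.
Via triage — items with X overlaps triage: compaction, demo, design_review.
Union: compaction, demo, design_review, ingest, snapshot, triage.

compaction, demo, design_review, ingest, snapshot, triage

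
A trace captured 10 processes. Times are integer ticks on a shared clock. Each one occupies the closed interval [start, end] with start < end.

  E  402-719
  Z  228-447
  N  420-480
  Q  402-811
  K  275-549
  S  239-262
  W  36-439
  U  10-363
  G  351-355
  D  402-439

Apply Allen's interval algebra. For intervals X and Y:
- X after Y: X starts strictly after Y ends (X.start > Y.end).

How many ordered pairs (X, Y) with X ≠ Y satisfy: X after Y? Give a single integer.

14

Checking all 90 ordered pairs for relation 'after'; matching pairs in alphabetical order:
(D, G): D after G ✓
(D, S): D after S ✓
(D, U): D after U ✓
(E, G): E after G ✓
(E, S): E after S ✓
(E, U): E after U ✓
(G, S): G after S ✓
(K, S): K after S ✓
(N, G): N after G ✓
(N, S): N after S ✓
(N, U): N after U ✓
(Q, G): Q after G ✓
(Q, S): Q after S ✓
(Q, U): Q after U ✓
Count: 14.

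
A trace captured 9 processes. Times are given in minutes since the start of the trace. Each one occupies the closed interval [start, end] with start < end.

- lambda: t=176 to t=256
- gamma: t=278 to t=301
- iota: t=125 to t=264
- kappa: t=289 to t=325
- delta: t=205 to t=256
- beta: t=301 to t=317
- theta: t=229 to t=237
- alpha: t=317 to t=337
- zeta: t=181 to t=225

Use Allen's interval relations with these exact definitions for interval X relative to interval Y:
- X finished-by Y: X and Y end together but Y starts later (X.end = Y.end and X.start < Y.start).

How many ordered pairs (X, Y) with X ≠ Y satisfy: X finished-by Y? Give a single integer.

1

Checking all 72 ordered pairs for relation 'finished-by'; matching pairs in alphabetical order:
(lambda, delta): lambda finished-by delta ✓
Count: 1.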